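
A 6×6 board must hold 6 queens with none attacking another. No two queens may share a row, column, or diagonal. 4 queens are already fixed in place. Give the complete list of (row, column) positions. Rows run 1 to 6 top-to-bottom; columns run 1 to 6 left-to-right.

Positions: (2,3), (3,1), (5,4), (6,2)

(1,5) (2,3) (3,1) (4,6) (5,4) (6,2)

Row 1: attacked by (2,3)→{2,3,4}; (3,1)→{1,3}; (5,4)→{4}; (6,2)→{2}. Safe: 5, 6. Place at column 5.
Row 4: attacked by (1,5)→{2,5}; (2,3)→{1,3,5}; (3,1)→{1,2}; (5,4)→{3,4,5}; (6,2)→{2,4}. Safe: 6. Place at column 6.
Columns [5, 3, 1, 6, 4, 2], r−c [-4, -1, 2, -2, 1, 4], r+c [6, 5, 4, 10, 9, 8] are all distinct, so no two queens attack.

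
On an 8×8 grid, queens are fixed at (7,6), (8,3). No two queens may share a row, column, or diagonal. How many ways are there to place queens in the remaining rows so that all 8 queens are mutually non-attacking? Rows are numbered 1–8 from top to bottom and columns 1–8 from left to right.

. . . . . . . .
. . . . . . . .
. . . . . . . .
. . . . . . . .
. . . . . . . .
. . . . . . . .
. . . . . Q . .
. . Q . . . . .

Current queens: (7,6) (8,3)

8

Branch on row 1: col 1 → 1; col 2 → 2; col 4 → 3; col 5 → 2; col 7 → 0; col 8 → 0.
Sum: 1 + 2 + 3 + 2 + 0 + 0 = 8.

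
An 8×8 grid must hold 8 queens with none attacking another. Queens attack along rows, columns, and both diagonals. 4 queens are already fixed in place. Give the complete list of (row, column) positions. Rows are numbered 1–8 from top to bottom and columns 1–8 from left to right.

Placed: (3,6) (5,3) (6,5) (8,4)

Row 1: attacked by (3,6)→{4,6,8}; (5,3)→{3,7}; (6,5)→{5}; (8,4)→{4}. Safe: 1, 2. Place at column 2.
Row 2: attacked by (1,2)→{1,2,3}; (3,6)→{5,6,7}; (5,3)→{3,6}; (6,5)→{1,5}; (8,4)→{4}. Safe: 8. Place at column 8.
Row 4: attacked by (1,2)→{2,5}; (2,8)→{6,8}; (3,6)→{5,6,7}; (5,3)→{2,3,4}; (6,5)→{3,5,7}; (8,4)→{4,8}. Safe: 1. Place at column 1.
Row 7: attacked by (1,2)→{2,8}; (2,8)→{3,8}; (3,6)→{2,6}; (4,1)→{1,4}; (5,3)→{1,3,5}; (6,5)→{4,5,6}; (8,4)→{3,4,5}. Safe: 7. Place at column 7.
Columns [2, 8, 6, 1, 3, 5, 7, 4], r−c [-1, -6, -3, 3, 2, 1, 0, 4], r+c [3, 10, 9, 5, 8, 11, 14, 12] are all distinct, so no two queens attack.

(1,2) (2,8) (3,6) (4,1) (5,3) (6,5) (7,7) (8,4)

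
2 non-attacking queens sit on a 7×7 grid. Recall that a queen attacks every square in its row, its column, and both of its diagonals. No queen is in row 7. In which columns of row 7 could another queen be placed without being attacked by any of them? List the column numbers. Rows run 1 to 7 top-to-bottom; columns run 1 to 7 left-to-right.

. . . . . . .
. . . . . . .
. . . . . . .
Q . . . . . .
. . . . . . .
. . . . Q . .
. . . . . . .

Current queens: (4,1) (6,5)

columns 2, 3, 7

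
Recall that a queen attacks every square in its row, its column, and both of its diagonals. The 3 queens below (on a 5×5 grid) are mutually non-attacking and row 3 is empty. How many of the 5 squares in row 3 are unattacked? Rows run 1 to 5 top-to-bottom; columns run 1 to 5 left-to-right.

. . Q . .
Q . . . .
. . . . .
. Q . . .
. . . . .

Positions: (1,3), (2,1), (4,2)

(1,3) attacks row 3 at column 3 and diagonals 1, 5.
(2,1) attacks row 3 at column 1 and diagonals 2.
(4,2) attacks row 3 at column 2 and diagonals 1, 3.
Attacked columns: {1, 2, 3, 5}. Safe: {4}.

1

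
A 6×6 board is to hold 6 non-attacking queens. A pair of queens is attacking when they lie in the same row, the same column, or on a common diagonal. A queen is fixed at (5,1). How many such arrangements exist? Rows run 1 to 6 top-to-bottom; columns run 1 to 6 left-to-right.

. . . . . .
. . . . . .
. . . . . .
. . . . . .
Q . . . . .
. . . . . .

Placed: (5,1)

Branch on row 1: col 2 → 0; col 3 → 1; col 4 → 0; col 6 → 0.
Sum: 0 + 1 + 0 + 0 = 1.

1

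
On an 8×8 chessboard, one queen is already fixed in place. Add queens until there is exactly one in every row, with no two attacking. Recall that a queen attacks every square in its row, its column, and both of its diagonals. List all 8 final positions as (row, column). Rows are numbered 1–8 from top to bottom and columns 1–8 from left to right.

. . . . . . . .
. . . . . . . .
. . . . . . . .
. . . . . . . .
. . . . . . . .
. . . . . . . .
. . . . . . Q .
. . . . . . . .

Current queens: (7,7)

Row 1: attacked by (7,7)→{1,7}. Safe: 2, 3, 4, 5, 6, 8. Place at column 2.
Row 2: attacked by (1,2)→{1,2,3}; (7,7)→{2,7}. Safe: 4, 5, 6, 8. Place at column 6.
Row 3: attacked by (1,2)→{2,4}; (2,6)→{5,6,7}; (7,7)→{3,7}. Safe: 1, 8. Place at column 8.
Row 4: attacked by (1,2)→{2,5}; (2,6)→{4,6,8}; (3,8)→{7,8}; (7,7)→{4,7}. Safe: 1, 3. Place at column 3.
Row 5: attacked by (1,2)→{2,6}; (2,6)→{3,6}; (3,8)→{6,8}; (4,3)→{2,3,4}; (7,7)→{5,7}. Safe: 1. Place at column 1.
Row 6: attacked by (1,2)→{2,7}; (2,6)→{2,6}; (3,8)→{5,8}; (4,3)→{1,3,5}; (5,1)→{1,2}; (7,7)→{6,7,8}. Safe: 4. Place at column 4.
Row 8: attacked by (1,2)→{2}; (2,6)→{6}; (3,8)→{3,8}; (4,3)→{3,7}; (5,1)→{1,4}; (6,4)→{2,4,6}; (7,7)→{6,7,8}. Safe: 5. Place at column 5.
Columns [2, 6, 8, 3, 1, 4, 7, 5], r−c [-1, -4, -5, 1, 4, 2, 0, 3], r+c [3, 8, 11, 7, 6, 10, 14, 13] are all distinct, so no two queens attack.

(1,2) (2,6) (3,8) (4,3) (5,1) (6,4) (7,7) (8,5)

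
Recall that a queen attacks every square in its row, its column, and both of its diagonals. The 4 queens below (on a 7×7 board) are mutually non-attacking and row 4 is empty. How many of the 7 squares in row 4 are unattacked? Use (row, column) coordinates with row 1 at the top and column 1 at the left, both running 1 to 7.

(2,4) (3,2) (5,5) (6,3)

(2,4) attacks row 4 at column 4 and diagonals 2, 6.
(3,2) attacks row 4 at column 2 and diagonals 1, 3.
(5,5) attacks row 4 at column 5 and diagonals 4, 6.
(6,3) attacks row 4 at column 3 and diagonals 1, 5.
Attacked columns: {1, 2, 3, 4, 5, 6}. Safe: {7}.

1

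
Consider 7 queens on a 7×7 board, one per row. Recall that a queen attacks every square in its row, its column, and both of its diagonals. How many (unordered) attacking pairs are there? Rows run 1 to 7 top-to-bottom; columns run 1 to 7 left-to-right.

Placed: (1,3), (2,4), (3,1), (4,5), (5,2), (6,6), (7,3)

Same column: (1,3)–(7,3) (column 3).
Same diagonal: (1,3)–(2,4) (|1−2| = |3−4| = 1); (1,3)–(3,1) (|1−3| = |3−1| = 2).
Total attacking pairs: 3.

3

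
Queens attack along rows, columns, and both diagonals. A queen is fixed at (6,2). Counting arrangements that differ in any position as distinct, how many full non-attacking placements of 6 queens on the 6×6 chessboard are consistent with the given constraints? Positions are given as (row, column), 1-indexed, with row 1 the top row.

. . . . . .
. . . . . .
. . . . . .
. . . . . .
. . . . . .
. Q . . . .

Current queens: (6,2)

1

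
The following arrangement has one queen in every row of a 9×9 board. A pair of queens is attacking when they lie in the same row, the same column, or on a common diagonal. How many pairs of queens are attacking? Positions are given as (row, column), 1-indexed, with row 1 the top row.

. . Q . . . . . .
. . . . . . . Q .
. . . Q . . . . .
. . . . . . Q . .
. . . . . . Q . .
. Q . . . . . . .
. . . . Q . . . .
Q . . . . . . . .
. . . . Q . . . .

5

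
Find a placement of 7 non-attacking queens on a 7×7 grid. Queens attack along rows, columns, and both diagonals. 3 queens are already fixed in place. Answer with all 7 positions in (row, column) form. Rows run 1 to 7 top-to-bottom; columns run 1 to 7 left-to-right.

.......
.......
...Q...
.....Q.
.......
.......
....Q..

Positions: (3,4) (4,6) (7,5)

(1,7) (2,2) (3,4) (4,6) (5,1) (6,3) (7,5)

Row 1: attacked by (3,4)→{2,4,6}; (4,6)→{3,6}; (7,5)→{5}. Safe: 1, 7. Place at column 7.
Row 2: attacked by (1,7)→{6,7}; (3,4)→{3,4,5}; (4,6)→{4,6}; (7,5)→{5}. Safe: 1, 2. Place at column 2.
Row 5: attacked by (1,7)→{3,7}; (2,2)→{2,5}; (3,4)→{2,4,6}; (4,6)→{5,6,7}; (7,5)→{3,5,7}. Safe: 1. Place at column 1.
Row 6: attacked by (1,7)→{2,7}; (2,2)→{2,6}; (3,4)→{1,4,7}; (4,6)→{4,6}; (5,1)→{1,2}; (7,5)→{4,5,6}. Safe: 3. Place at column 3.
Columns [7, 2, 4, 6, 1, 3, 5], r−c [-6, 0, -1, -2, 4, 3, 2], r+c [8, 4, 7, 10, 6, 9, 12] are all distinct, so no two queens attack.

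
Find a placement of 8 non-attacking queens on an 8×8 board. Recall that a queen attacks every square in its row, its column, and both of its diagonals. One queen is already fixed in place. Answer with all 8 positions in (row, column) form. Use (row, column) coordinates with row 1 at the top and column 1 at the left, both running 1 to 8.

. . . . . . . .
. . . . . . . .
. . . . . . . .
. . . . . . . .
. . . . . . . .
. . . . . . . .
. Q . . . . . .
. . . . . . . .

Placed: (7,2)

Row 1: attacked by (7,2)→{2,8}. Safe: 1, 3, 4, 5, 6, 7. Place at column 7.
Row 2: attacked by (1,7)→{6,7,8}; (7,2)→{2,7}. Safe: 1, 3, 4, 5. Place at column 5.
Row 3: attacked by (1,7)→{5,7}; (2,5)→{4,5,6}; (7,2)→{2,6}. Safe: 1, 3, 8. Place at column 3.
Row 4: attacked by (1,7)→{4,7}; (2,5)→{3,5,7}; (3,3)→{2,3,4}; (7,2)→{2,5}. Safe: 1, 6, 8. Place at column 1.
Row 5: attacked by (1,7)→{3,7}; (2,5)→{2,5,8}; (3,3)→{1,3,5}; (4,1)→{1,2}; (7,2)→{2,4}. Safe: 6. Place at column 6.
Row 6: attacked by (1,7)→{2,7}; (2,5)→{1,5}; (3,3)→{3,6}; (4,1)→{1,3}; (5,6)→{5,6,7}; (7,2)→{1,2,3}. Safe: 4, 8. Place at column 8.
Row 8: attacked by (1,7)→{7}; (2,5)→{5}; (3,3)→{3,8}; (4,1)→{1,5}; (5,6)→{3,6}; (6,8)→{6,8}; (7,2)→{1,2,3}. Safe: 4. Place at column 4.
Columns [7, 5, 3, 1, 6, 8, 2, 4], r−c [-6, -3, 0, 3, -1, -2, 5, 4], r+c [8, 7, 6, 5, 11, 14, 9, 12] are all distinct, so no two queens attack.

(1,7) (2,5) (3,3) (4,1) (5,6) (6,8) (7,2) (8,4)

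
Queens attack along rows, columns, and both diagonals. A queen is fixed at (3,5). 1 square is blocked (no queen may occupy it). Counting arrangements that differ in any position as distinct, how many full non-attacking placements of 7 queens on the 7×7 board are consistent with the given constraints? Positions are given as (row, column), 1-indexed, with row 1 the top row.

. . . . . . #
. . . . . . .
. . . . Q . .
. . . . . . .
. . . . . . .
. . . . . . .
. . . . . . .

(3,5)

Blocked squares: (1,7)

6

Branch on row 1: col 1 → 1; col 2 → 1; col 4 → 2; col 6 → 2.
Sum: 1 + 1 + 2 + 2 = 6.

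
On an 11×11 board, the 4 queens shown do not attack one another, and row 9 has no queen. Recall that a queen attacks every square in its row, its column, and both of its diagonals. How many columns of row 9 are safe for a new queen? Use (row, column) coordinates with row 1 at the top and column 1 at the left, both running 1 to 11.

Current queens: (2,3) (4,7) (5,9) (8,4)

4

(2,3) attacks row 9 at column 3 and diagonals 10.
(4,7) attacks row 9 at column 7 and diagonals 2.
(5,9) attacks row 9 at column 9 and diagonals 5.
(8,4) attacks row 9 at column 4 and diagonals 3, 5.
Attacked columns: {2, 3, 4, 5, 7, 9, 10}. Safe: {1, 6, 8, 11}.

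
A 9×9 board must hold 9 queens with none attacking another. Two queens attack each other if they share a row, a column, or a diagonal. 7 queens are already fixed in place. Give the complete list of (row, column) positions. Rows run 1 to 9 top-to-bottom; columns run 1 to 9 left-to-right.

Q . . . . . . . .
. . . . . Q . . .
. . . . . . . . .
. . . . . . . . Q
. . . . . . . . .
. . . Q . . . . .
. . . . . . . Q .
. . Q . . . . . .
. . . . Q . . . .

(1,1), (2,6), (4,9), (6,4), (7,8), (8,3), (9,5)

(1,1) (2,6) (3,2) (4,9) (5,7) (6,4) (7,8) (8,3) (9,5)

Row 3: attacked by (1,1)→{1,3}; (2,6)→{5,6,7}; (4,9)→{8,9}; (6,4)→{1,4,7}; (7,8)→{4,8}; (8,3)→{3,8}; (9,5)→{5}. Safe: 2. Place at column 2.
Row 5: attacked by (1,1)→{1,5}; (2,6)→{3,6,9}; (3,2)→{2,4}; (4,9)→{8,9}; (6,4)→{3,4,5}; (7,8)→{6,8}; (8,3)→{3,6}; (9,5)→{1,5,9}. Safe: 7. Place at column 7.
Columns [1, 6, 2, 9, 7, 4, 8, 3, 5], r−c [0, -4, 1, -5, -2, 2, -1, 5, 4], r+c [2, 8, 5, 13, 12, 10, 15, 11, 14] are all distinct, so no two queens attack.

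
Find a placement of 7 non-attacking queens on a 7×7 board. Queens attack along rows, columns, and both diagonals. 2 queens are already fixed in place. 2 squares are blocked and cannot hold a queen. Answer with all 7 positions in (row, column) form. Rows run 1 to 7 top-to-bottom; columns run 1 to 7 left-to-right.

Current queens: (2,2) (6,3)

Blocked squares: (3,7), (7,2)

(1,7) (2,2) (3,4) (4,6) (5,1) (6,3) (7,5)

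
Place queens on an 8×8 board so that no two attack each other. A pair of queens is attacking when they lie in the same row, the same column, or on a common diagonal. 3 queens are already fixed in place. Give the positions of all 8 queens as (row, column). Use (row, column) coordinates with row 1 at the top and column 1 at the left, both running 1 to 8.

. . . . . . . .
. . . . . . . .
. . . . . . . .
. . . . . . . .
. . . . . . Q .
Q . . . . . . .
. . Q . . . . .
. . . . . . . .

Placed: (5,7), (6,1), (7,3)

(1,4) (2,2) (3,8) (4,5) (5,7) (6,1) (7,3) (8,6)

Row 1: attacked by (5,7)→{3,7}; (6,1)→{1,6}; (7,3)→{3}. Safe: 2, 4, 5, 8. Place at column 4.
Row 2: attacked by (1,4)→{3,4,5}; (5,7)→{4,7}; (6,1)→{1,5}; (7,3)→{3,8}. Safe: 2, 6. Place at column 2.
Row 3: attacked by (1,4)→{2,4,6}; (2,2)→{1,2,3}; (5,7)→{5,7}; (6,1)→{1,4}; (7,3)→{3,7}. Safe: 8. Place at column 8.
Row 4: attacked by (1,4)→{1,4,7}; (2,2)→{2,4}; (3,8)→{7,8}; (5,7)→{6,7,8}; (6,1)→{1,3}; (7,3)→{3,6}. Safe: 5. Place at column 5.
Row 8: attacked by (1,4)→{4}; (2,2)→{2,8}; (3,8)→{3,8}; (4,5)→{1,5}; (5,7)→{4,7}; (6,1)→{1,3}; (7,3)→{2,3,4}. Safe: 6. Place at column 6.
Columns [4, 2, 8, 5, 7, 1, 3, 6], r−c [-3, 0, -5, -1, -2, 5, 4, 2], r+c [5, 4, 11, 9, 12, 7, 10, 14] are all distinct, so no two queens attack.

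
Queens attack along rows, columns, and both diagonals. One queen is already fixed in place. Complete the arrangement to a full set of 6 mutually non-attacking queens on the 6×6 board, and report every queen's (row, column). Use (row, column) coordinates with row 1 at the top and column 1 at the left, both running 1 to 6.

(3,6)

Row 1: attacked by (3,6)→{4,6}. Safe: 1, 2, 3, 5. Place at column 2.
Row 2: attacked by (1,2)→{1,2,3}; (3,6)→{5,6}. Safe: 4. Place at column 4.
Row 4: attacked by (1,2)→{2,5}; (2,4)→{2,4,6}; (3,6)→{5,6}. Safe: 1, 3. Place at column 1.
Row 5: attacked by (1,2)→{2,6}; (2,4)→{1,4}; (3,6)→{4,6}; (4,1)→{1,2}. Safe: 3, 5. Place at column 3.
Row 6: attacked by (1,2)→{2}; (2,4)→{4}; (3,6)→{3,6}; (4,1)→{1,3}; (5,3)→{2,3,4}. Safe: 5. Place at column 5.
Columns [2, 4, 6, 1, 3, 5], r−c [-1, -2, -3, 3, 2, 1], r+c [3, 6, 9, 5, 8, 11] are all distinct, so no two queens attack.

(1,2) (2,4) (3,6) (4,1) (5,3) (6,5)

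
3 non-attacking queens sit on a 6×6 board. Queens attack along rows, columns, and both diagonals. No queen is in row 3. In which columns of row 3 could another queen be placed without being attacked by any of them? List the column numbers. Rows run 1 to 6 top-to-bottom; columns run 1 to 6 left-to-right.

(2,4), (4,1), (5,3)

(2,4) attacks row 3 at column 4 and diagonals 3, 5.
(4,1) attacks row 3 at column 1 and diagonals 2.
(5,3) attacks row 3 at column 3 and diagonals 1, 5.
Attacked columns: {1, 2, 3, 4, 5}. Safe: {6}.

columns 6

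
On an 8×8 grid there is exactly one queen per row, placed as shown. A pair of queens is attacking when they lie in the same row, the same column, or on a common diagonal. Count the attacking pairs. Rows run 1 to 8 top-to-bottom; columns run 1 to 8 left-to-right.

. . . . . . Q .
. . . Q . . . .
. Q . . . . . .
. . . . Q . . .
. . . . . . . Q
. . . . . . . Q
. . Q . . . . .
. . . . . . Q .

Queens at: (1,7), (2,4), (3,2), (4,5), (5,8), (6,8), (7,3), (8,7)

Same column: (1,7)–(8,7) (column 7); (5,8)–(6,8) (column 8).
Same diagonal: (2,4)–(6,8) (|2−6| = |4−8| = 4); (3,2)–(8,7) (|3−8| = |2−7| = 5).
Total attacking pairs: 4.

4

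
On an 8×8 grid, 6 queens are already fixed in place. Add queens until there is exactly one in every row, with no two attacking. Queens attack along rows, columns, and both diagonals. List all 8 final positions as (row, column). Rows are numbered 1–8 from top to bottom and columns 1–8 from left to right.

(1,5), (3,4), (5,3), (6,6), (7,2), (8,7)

(1,5) (2,8) (3,4) (4,1) (5,3) (6,6) (7,2) (8,7)

Row 2: attacked by (1,5)→{4,5,6}; (3,4)→{3,4,5}; (5,3)→{3,6}; (6,6)→{2,6}; (7,2)→{2,7}; (8,7)→{1,7}. Safe: 8. Place at column 8.
Row 4: attacked by (1,5)→{2,5,8}; (2,8)→{6,8}; (3,4)→{3,4,5}; (5,3)→{2,3,4}; (6,6)→{4,6,8}; (7,2)→{2,5}; (8,7)→{3,7}. Safe: 1. Place at column 1.
Columns [5, 8, 4, 1, 3, 6, 2, 7], r−c [-4, -6, -1, 3, 2, 0, 5, 1], r+c [6, 10, 7, 5, 8, 12, 9, 15] are all distinct, so no two queens attack.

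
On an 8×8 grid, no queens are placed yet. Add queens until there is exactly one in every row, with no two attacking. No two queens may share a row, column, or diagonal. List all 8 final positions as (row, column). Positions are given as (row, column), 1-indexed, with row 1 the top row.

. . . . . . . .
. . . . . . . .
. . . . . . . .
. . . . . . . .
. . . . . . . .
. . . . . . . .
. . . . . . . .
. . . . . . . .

(1,7) (2,2) (3,4) (4,1) (5,8) (6,5) (7,3) (8,6)

Row 1: Safe: 1, 2, 3, 4, 5, 6, 7, 8. Place at column 7.
Row 2: attacked by (1,7)→{6,7,8}. Safe: 1, 2, 3, 4, 5. Place at column 2.
Row 3: attacked by (1,7)→{5,7}; (2,2)→{1,2,3}. Safe: 4, 6, 8. Place at column 4.
Row 4: attacked by (1,7)→{4,7}; (2,2)→{2,4}; (3,4)→{3,4,5}. Safe: 1, 6, 8. Place at column 1.
Row 5: attacked by (1,7)→{3,7}; (2,2)→{2,5}; (3,4)→{2,4,6}; (4,1)→{1,2}. Safe: 8. Place at column 8.
Row 6: attacked by (1,7)→{2,7}; (2,2)→{2,6}; (3,4)→{1,4,7}; (4,1)→{1,3}; (5,8)→{7,8}. Safe: 5. Place at column 5.
Row 7: attacked by (1,7)→{1,7}; (2,2)→{2,7}; (3,4)→{4,8}; (4,1)→{1,4}; (5,8)→{6,8}; (6,5)→{4,5,6}. Safe: 3. Place at column 3.
Row 8: attacked by (1,7)→{7}; (2,2)→{2,8}; (3,4)→{4}; (4,1)→{1,5}; (5,8)→{5,8}; (6,5)→{3,5,7}; (7,3)→{2,3,4}. Safe: 6. Place at column 6.
Columns [7, 2, 4, 1, 8, 5, 3, 6], r−c [-6, 0, -1, 3, -3, 1, 4, 2], r+c [8, 4, 7, 5, 13, 11, 10, 14] are all distinct, so no two queens attack.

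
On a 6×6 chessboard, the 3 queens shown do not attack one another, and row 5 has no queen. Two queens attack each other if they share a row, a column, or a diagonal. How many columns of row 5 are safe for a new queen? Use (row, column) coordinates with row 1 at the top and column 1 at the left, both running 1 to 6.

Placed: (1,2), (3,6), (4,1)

2

(1,2) attacks row 5 at column 2 and diagonals 6.
(3,6) attacks row 5 at column 6 and diagonals 4.
(4,1) attacks row 5 at column 1 and diagonals 2.
Attacked columns: {1, 2, 4, 6}. Safe: {3, 5}.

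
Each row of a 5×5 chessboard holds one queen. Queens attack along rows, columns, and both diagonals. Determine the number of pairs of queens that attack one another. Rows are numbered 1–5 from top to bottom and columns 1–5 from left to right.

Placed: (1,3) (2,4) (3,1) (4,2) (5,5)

4

Same diagonal: (1,3)–(2,4) (|1−2| = |3−4| = 1); (1,3)–(3,1) (|1−3| = |3−1| = 2); (2,4)–(4,2) (|2−4| = |4−2| = 2); (3,1)–(4,2) (|3−4| = |1−2| = 1).
Total attacking pairs: 4.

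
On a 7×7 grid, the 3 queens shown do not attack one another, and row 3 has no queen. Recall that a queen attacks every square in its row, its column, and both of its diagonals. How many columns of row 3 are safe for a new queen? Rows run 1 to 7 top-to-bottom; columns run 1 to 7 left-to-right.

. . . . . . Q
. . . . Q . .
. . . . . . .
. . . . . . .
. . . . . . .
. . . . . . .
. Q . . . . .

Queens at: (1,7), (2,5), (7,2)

2

(1,7) attacks row 3 at column 7 and diagonals 5.
(2,5) attacks row 3 at column 5 and diagonals 4, 6.
(7,2) attacks row 3 at column 2 and diagonals 6.
Attacked columns: {2, 4, 5, 6, 7}. Safe: {1, 3}.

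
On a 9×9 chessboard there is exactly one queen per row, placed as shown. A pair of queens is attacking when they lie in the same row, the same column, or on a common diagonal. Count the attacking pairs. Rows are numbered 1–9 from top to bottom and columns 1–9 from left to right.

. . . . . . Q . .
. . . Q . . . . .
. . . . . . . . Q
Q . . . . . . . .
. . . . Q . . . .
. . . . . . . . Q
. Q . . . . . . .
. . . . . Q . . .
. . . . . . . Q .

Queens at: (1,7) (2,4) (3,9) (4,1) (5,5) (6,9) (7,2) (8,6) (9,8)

Same column: (3,9)–(6,9) (column 9).
Same diagonal: (1,7)–(3,9) (|1−3| = |7−9| = 2).
Total attacking pairs: 2.

2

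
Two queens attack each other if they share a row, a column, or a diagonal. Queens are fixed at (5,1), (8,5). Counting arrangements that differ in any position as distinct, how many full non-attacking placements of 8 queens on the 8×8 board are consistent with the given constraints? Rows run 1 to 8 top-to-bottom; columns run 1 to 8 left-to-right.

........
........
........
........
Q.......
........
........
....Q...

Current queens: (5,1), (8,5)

5

Branch on row 1: col 2 → 1; col 3 → 2; col 4 → 0; col 6 → 1; col 7 → 1; col 8 → 0.
Sum: 1 + 2 + 0 + 1 + 1 + 0 = 5.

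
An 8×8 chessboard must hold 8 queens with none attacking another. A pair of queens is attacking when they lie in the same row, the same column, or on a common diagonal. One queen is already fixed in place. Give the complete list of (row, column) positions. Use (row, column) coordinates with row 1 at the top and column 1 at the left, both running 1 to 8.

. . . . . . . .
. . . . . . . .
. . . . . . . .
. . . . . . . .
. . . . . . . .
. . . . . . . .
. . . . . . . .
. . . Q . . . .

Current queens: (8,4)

(1,7) (2,5) (3,3) (4,1) (5,6) (6,8) (7,2) (8,4)

Row 1: attacked by (8,4)→{4}. Safe: 1, 2, 3, 5, 6, 7, 8. Place at column 7.
Row 2: attacked by (1,7)→{6,7,8}; (8,4)→{4}. Safe: 1, 2, 3, 5. Place at column 5.
Row 3: attacked by (1,7)→{5,7}; (2,5)→{4,5,6}; (8,4)→{4}. Safe: 1, 2, 3, 8. Place at column 3.
Row 4: attacked by (1,7)→{4,7}; (2,5)→{3,5,7}; (3,3)→{2,3,4}; (8,4)→{4,8}. Safe: 1, 6. Place at column 1.
Row 5: attacked by (1,7)→{3,7}; (2,5)→{2,5,8}; (3,3)→{1,3,5}; (4,1)→{1,2}; (8,4)→{1,4,7}. Safe: 6. Place at column 6.
Row 6: attacked by (1,7)→{2,7}; (2,5)→{1,5}; (3,3)→{3,6}; (4,1)→{1,3}; (5,6)→{5,6,7}; (8,4)→{2,4,6}. Safe: 8. Place at column 8.
Row 7: attacked by (1,7)→{1,7}; (2,5)→{5}; (3,3)→{3,7}; (4,1)→{1,4}; (5,6)→{4,6,8}; (6,8)→{7,8}; (8,4)→{3,4,5}. Safe: 2. Place at column 2.
Columns [7, 5, 3, 1, 6, 8, 2, 4], r−c [-6, -3, 0, 3, -1, -2, 5, 4], r+c [8, 7, 6, 5, 11, 14, 9, 12] are all distinct, so no two queens attack.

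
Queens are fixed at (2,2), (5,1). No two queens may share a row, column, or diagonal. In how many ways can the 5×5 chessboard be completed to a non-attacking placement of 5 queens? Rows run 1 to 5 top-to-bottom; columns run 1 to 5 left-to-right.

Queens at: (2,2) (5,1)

1

Branch on row 1: col 4 → 1.
Sum: 1 = 1.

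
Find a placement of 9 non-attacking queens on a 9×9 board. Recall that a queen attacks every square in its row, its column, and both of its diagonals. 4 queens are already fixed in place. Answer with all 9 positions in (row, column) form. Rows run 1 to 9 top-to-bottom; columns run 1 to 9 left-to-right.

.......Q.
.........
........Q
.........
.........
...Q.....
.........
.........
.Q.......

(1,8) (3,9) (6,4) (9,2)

(1,8) (2,6) (3,9) (4,3) (5,1) (6,4) (7,7) (8,5) (9,2)

Row 2: attacked by (1,8)→{7,8,9}; (3,9)→{8,9}; (6,4)→{4,8}; (9,2)→{2,9}. Safe: 1, 3, 5, 6. Place at column 6.
Row 4: attacked by (1,8)→{5,8}; (2,6)→{4,6,8}; (3,9)→{8,9}; (6,4)→{2,4,6}; (9,2)→{2,7}. Safe: 1, 3. Place at column 3.
Row 5: attacked by (1,8)→{4,8}; (2,6)→{3,6,9}; (3,9)→{7,9}; (4,3)→{2,3,4}; (6,4)→{3,4,5}; (9,2)→{2,6}. Safe: 1. Place at column 1.
Row 7: attacked by (1,8)→{2,8}; (2,6)→{1,6}; (3,9)→{5,9}; (4,3)→{3,6}; (5,1)→{1,3}; (6,4)→{3,4,5}; (9,2)→{2,4}. Safe: 7. Place at column 7.
Row 8: attacked by (1,8)→{1,8}; (2,6)→{6}; (3,9)→{4,9}; (4,3)→{3,7}; (5,1)→{1,4}; (6,4)→{2,4,6}; (7,7)→{6,7,8}; (9,2)→{1,2,3}. Safe: 5. Place at column 5.
Columns [8, 6, 9, 3, 1, 4, 7, 5, 2], r−c [-7, -4, -6, 1, 4, 2, 0, 3, 7], r+c [9, 8, 12, 7, 6, 10, 14, 13, 11] are all distinct, so no two queens attack.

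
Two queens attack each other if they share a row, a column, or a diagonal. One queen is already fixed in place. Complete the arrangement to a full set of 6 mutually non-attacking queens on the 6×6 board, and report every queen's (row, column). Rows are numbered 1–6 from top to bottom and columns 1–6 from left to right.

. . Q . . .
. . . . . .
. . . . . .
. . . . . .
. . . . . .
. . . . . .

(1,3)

(1,3) (2,6) (3,2) (4,5) (5,1) (6,4)

Row 2: attacked by (1,3)→{2,3,4}. Safe: 1, 5, 6. Place at column 6.
Row 3: attacked by (1,3)→{1,3,5}; (2,6)→{5,6}. Safe: 2, 4. Place at column 2.
Row 4: attacked by (1,3)→{3,6}; (2,6)→{4,6}; (3,2)→{1,2,3}. Safe: 5. Place at column 5.
Row 5: attacked by (1,3)→{3}; (2,6)→{3,6}; (3,2)→{2,4}; (4,5)→{4,5,6}. Safe: 1. Place at column 1.
Row 6: attacked by (1,3)→{3}; (2,6)→{2,6}; (3,2)→{2,5}; (4,5)→{3,5}; (5,1)→{1,2}. Safe: 4. Place at column 4.
Columns [3, 6, 2, 5, 1, 4], r−c [-2, -4, 1, -1, 4, 2], r+c [4, 8, 5, 9, 6, 10] are all distinct, so no two queens attack.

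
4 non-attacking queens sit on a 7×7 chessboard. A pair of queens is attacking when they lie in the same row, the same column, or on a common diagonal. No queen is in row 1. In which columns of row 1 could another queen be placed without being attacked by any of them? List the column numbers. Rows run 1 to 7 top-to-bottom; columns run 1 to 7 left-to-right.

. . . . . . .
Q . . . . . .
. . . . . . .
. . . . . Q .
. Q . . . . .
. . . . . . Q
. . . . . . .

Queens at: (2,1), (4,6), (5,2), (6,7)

columns 4, 5

(2,1) attacks row 1 at column 1 and diagonals 2.
(4,6) attacks row 1 at column 6 and diagonals 3.
(5,2) attacks row 1 at column 2 and diagonals 6.
(6,7) attacks row 1 at column 7 and diagonals 2.
Attacked columns: {1, 2, 3, 6, 7}. Safe: {4, 5}.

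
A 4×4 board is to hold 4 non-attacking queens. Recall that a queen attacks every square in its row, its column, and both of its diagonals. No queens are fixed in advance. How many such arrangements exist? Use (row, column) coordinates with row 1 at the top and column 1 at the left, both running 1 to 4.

Branch on row 1: col 1 → 0; col 2 → 1; col 3 → 1; col 4 → 0.
Sum: 0 + 1 + 1 + 0 = 2.
(This is the classic 4-queens count.)

2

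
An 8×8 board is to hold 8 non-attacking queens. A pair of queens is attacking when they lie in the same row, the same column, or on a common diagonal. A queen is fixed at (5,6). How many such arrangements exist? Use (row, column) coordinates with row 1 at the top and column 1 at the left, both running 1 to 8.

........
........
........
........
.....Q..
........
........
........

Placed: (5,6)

12

Branch on row 1: col 1 → 0; col 3 → 2; col 4 → 6; col 5 → 0; col 7 → 3; col 8 → 1.
Sum: 0 + 2 + 6 + 0 + 3 + 1 = 12.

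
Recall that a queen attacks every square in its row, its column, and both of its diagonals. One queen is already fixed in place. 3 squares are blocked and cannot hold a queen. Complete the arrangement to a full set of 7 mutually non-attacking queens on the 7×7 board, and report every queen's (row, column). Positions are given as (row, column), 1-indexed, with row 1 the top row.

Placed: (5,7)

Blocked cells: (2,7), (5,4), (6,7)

(1,2) (2,5) (3,3) (4,1) (5,7) (6,4) (7,6)

Row 1: attacked by (5,7)→{3,7}. Safe: 1, 2, 4, 5, 6. Place at column 2.
Row 2: attacked by (1,2)→{1,2,3}; (5,7)→{4,7}. Blocked: 7. Safe: 5, 6. Place at column 5.
Row 3: attacked by (1,2)→{2,4}; (2,5)→{4,5,6}; (5,7)→{5,7}. Safe: 1, 3. Place at column 3.
Row 4: attacked by (1,2)→{2,5}; (2,5)→{3,5,7}; (3,3)→{2,3,4}; (5,7)→{6,7}. Safe: 1. Place at column 1.
Row 6: attacked by (1,2)→{2,7}; (2,5)→{1,5}; (3,3)→{3,6}; (4,1)→{1,3}; (5,7)→{6,7}. Blocked: 7. Safe: 4. Place at column 4.
Row 7: attacked by (1,2)→{2}; (2,5)→{5}; (3,3)→{3,7}; (4,1)→{1,4}; (5,7)→{5,7}; (6,4)→{3,4,5}. Safe: 6. Place at column 6.
Columns [2, 5, 3, 1, 7, 4, 6], r−c [-1, -3, 0, 3, -2, 2, 1], r+c [3, 7, 6, 5, 12, 10, 13] are all distinct, so no two queens attack.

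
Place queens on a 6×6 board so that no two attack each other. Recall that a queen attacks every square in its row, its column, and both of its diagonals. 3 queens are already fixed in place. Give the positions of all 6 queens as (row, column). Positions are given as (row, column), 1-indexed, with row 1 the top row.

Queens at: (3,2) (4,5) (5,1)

(1,3) (2,6) (3,2) (4,5) (5,1) (6,4)

Row 1: attacked by (3,2)→{2,4}; (4,5)→{2,5}; (5,1)→{1,5}. Safe: 3, 6. Place at column 3.
Row 2: attacked by (1,3)→{2,3,4}; (3,2)→{1,2,3}; (4,5)→{3,5}; (5,1)→{1,4}. Safe: 6. Place at column 6.
Row 6: attacked by (1,3)→{3}; (2,6)→{2,6}; (3,2)→{2,5}; (4,5)→{3,5}; (5,1)→{1,2}. Safe: 4. Place at column 4.
Columns [3, 6, 2, 5, 1, 4], r−c [-2, -4, 1, -1, 4, 2], r+c [4, 8, 5, 9, 6, 10] are all distinct, so no two queens attack.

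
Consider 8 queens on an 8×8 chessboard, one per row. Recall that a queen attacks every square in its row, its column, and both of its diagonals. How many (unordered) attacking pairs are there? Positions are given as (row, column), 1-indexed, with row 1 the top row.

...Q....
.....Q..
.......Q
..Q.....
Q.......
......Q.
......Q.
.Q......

Same column: (6,7)–(7,7) (column 7).
Total attacking pairs: 1.

1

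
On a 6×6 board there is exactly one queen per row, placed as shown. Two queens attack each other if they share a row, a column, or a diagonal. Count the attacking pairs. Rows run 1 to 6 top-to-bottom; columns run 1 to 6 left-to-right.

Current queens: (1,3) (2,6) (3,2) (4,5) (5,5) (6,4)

Same column: (4,5)–(5,5) (column 5).
Same diagonal: (5,5)–(6,4) (|5−6| = |5−4| = 1).
Total attacking pairs: 2.

2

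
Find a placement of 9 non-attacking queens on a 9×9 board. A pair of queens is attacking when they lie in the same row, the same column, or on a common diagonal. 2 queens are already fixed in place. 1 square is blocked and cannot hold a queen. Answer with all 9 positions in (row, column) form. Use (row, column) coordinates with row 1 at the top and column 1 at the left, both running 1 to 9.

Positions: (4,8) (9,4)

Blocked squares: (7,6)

Row 1: attacked by (4,8)→{5,8}; (9,4)→{4}. Safe: 1, 2, 3, 6, 7, 9. Place at column 1.
Row 2: attacked by (1,1)→{1,2}; (4,8)→{6,8}; (9,4)→{4}. Safe: 3, 5, 7, 9. Place at column 7.
Row 3: attacked by (1,1)→{1,3}; (2,7)→{6,7,8}; (4,8)→{7,8,9}; (9,4)→{4}. Safe: 2, 5. Place at column 5.
Row 5: attacked by (1,1)→{1,5}; (2,7)→{4,7}; (3,5)→{3,5,7}; (4,8)→{7,8,9}; (9,4)→{4,8}. Safe: 2, 6. Place at column 2.
Row 6: attacked by (1,1)→{1,6}; (2,7)→{3,7}; (3,5)→{2,5,8}; (4,8)→{6,8}; (5,2)→{1,2,3}; (9,4)→{1,4,7}. Safe: 9. Place at column 9.
Row 7: attacked by (1,1)→{1,7}; (2,7)→{2,7}; (3,5)→{1,5,9}; (4,8)→{5,8}; (5,2)→{2,4}; (6,9)→{8,9}; (9,4)→{2,4,6}. Blocked: 6. Safe: 3. Place at column 3.
Row 8: attacked by (1,1)→{1,8}; (2,7)→{1,7}; (3,5)→{5}; (4,8)→{4,8}; (5,2)→{2,5}; (6,9)→{7,9}; (7,3)→{2,3,4}; (9,4)→{3,4,5}. Safe: 6. Place at column 6.
Columns [1, 7, 5, 8, 2, 9, 3, 6, 4], r−c [0, -5, -2, -4, 3, -3, 4, 2, 5], r+c [2, 9, 8, 12, 7, 15, 10, 14, 13] are all distinct, so no two queens attack.

(1,1) (2,7) (3,5) (4,8) (5,2) (6,9) (7,3) (8,6) (9,4)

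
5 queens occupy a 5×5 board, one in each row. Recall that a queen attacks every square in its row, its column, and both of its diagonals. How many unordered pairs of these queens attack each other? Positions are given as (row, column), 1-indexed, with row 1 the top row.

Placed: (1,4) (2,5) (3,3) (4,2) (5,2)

4

Same column: (4,2)–(5,2) (column 2).
Same diagonal: (1,4)–(2,5) (|1−2| = |4−5| = 1); (2,5)–(5,2) (|2−5| = |5−2| = 3); (3,3)–(4,2) (|3−4| = |3−2| = 1).
Total attacking pairs: 4.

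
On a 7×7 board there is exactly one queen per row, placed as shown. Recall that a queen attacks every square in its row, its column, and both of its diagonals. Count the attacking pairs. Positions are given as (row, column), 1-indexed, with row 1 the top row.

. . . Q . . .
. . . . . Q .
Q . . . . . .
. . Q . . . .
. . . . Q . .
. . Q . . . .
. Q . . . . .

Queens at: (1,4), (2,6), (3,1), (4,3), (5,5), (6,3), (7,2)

Same column: (4,3)–(6,3) (column 3).
Same diagonal: (6,3)–(7,2) (|6−7| = |3−2| = 1).
Total attacking pairs: 2.

2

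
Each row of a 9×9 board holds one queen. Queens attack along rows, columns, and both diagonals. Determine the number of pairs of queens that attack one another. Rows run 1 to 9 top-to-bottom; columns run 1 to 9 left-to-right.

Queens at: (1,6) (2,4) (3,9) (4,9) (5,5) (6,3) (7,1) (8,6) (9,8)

Same column: (1,6)–(8,6) (column 6); (3,9)–(4,9) (column 9).
Same diagonal: (1,6)–(4,9) (|1−4| = |6−9| = 3).
Total attacking pairs: 3.

3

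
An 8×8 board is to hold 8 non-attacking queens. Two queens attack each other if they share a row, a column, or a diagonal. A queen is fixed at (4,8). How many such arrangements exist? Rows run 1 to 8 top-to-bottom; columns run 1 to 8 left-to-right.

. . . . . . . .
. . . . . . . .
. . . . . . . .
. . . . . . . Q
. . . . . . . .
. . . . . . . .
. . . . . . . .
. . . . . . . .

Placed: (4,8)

Branch on row 1: col 1 → 1; col 2 → 2; col 3 → 4; col 4 → 5; col 6 → 4; col 7 → 2.
Sum: 1 + 2 + 4 + 5 + 4 + 2 = 18.

18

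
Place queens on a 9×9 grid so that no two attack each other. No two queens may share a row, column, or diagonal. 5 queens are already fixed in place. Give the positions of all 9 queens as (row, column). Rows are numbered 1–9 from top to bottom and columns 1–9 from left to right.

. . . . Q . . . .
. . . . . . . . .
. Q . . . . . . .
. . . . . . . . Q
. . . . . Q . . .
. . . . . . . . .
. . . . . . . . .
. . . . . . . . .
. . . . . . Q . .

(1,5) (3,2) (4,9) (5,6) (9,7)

(1,5) (2,8) (3,2) (4,9) (5,6) (6,3) (7,1) (8,4) (9,7)

Row 2: attacked by (1,5)→{4,5,6}; (3,2)→{1,2,3}; (4,9)→{7,9}; (5,6)→{3,6,9}; (9,7)→{7}. Safe: 8. Place at column 8.
Row 6: attacked by (1,5)→{5}; (2,8)→{4,8}; (3,2)→{2,5}; (4,9)→{7,9}; (5,6)→{5,6,7}; (9,7)→{4,7}. Safe: 1, 3. Place at column 3.
Row 7: attacked by (1,5)→{5}; (2,8)→{3,8}; (3,2)→{2,6}; (4,9)→{6,9}; (5,6)→{4,6,8}; (6,3)→{2,3,4}; (9,7)→{5,7,9}. Safe: 1. Place at column 1.
Row 8: attacked by (1,5)→{5}; (2,8)→{2,8}; (3,2)→{2,7}; (4,9)→{5,9}; (5,6)→{3,6,9}; (6,3)→{1,3,5}; (7,1)→{1,2}; (9,7)→{6,7,8}. Safe: 4. Place at column 4.
Columns [5, 8, 2, 9, 6, 3, 1, 4, 7], r−c [-4, -6, 1, -5, -1, 3, 6, 4, 2], r+c [6, 10, 5, 13, 11, 9, 8, 12, 16] are all distinct, so no two queens attack.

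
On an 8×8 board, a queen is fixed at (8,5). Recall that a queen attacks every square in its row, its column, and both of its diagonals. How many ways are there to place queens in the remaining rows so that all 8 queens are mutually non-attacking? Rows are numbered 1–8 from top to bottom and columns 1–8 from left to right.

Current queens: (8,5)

18

Branch on row 1: col 1 → 1; col 2 → 3; col 3 → 4; col 4 → 3; col 6 → 3; col 7 → 3; col 8 → 1.
Sum: 1 + 3 + 4 + 3 + 3 + 3 + 1 = 18.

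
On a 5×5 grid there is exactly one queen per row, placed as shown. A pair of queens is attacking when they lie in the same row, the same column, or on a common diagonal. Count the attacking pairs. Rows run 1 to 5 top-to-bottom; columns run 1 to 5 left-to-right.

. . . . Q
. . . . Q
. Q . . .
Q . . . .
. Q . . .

5

Same column: (1,5)–(2,5) (column 5); (3,2)–(5,2) (column 2).
Same diagonal: (2,5)–(5,2) (|2−5| = |5−2| = 3); (3,2)–(4,1) (|3−4| = |2−1| = 1); (4,1)–(5,2) (|4−5| = |1−2| = 1).
Total attacking pairs: 5.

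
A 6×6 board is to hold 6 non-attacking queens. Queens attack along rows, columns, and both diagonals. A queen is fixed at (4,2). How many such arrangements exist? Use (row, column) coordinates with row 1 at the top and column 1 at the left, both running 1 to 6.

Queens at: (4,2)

Branch on row 1: col 1 → 0; col 3 → 0; col 4 → 1; col 6 → 0.
Sum: 0 + 0 + 1 + 0 = 1.

1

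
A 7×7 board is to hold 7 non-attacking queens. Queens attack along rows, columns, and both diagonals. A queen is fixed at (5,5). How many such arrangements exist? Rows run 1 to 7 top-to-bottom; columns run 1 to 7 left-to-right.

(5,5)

6

Branch on row 1: col 2 → 1; col 3 → 2; col 4 → 1; col 6 → 1; col 7 → 1.
Sum: 1 + 2 + 1 + 1 + 1 = 6.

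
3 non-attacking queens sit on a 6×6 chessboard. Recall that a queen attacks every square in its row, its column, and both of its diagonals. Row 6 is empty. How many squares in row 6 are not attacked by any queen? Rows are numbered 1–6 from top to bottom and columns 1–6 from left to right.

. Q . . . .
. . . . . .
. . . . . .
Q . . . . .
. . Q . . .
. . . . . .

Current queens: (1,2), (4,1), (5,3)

(1,2) attacks row 6 at column 2.
(4,1) attacks row 6 at column 1 and diagonals 3.
(5,3) attacks row 6 at column 3 and diagonals 2, 4.
Attacked columns: {1, 2, 3, 4}. Safe: {5, 6}.

2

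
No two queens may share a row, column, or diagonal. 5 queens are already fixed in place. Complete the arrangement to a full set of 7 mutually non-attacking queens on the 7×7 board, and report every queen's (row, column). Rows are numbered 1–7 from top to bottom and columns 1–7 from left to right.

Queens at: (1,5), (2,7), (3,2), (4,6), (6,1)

Row 5: attacked by (1,5)→{1,5}; (2,7)→{4,7}; (3,2)→{2,4}; (4,6)→{5,6,7}; (6,1)→{1,2}. Safe: 3. Place at column 3.
Row 7: attacked by (1,5)→{5}; (2,7)→{2,7}; (3,2)→{2,6}; (4,6)→{3,6}; (5,3)→{1,3,5}; (6,1)→{1,2}. Safe: 4. Place at column 4.
Columns [5, 7, 2, 6, 3, 1, 4], r−c [-4, -5, 1, -2, 2, 5, 3], r+c [6, 9, 5, 10, 8, 7, 11] are all distinct, so no two queens attack.

(1,5) (2,7) (3,2) (4,6) (5,3) (6,1) (7,4)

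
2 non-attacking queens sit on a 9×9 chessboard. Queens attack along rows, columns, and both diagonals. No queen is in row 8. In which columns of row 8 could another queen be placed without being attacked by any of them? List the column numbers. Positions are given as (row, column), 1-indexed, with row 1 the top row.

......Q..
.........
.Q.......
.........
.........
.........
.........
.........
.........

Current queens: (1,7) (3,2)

(1,7) attacks row 8 at column 7.
(3,2) attacks row 8 at column 2 and diagonals 7.
Attacked columns: {2, 7}. Safe: {1, 3, 4, 5, 6, 8, 9}.

columns 1, 3, 4, 5, 6, 8, 9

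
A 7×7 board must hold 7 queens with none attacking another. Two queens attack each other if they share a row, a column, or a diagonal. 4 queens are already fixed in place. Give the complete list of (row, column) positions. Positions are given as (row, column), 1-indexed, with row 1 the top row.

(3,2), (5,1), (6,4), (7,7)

Row 1: attacked by (3,2)→{2,4}; (5,1)→{1,5}; (6,4)→{4}; (7,7)→{1,7}. Safe: 3, 6. Place at column 3.
Row 2: attacked by (1,3)→{2,3,4}; (3,2)→{1,2,3}; (5,1)→{1,4}; (6,4)→{4}; (7,7)→{2,7}. Safe: 5, 6. Place at column 6.
Row 4: attacked by (1,3)→{3,6}; (2,6)→{4,6}; (3,2)→{1,2,3}; (5,1)→{1,2}; (6,4)→{2,4,6}; (7,7)→{4,7}. Safe: 5. Place at column 5.
Columns [3, 6, 2, 5, 1, 4, 7], r−c [-2, -4, 1, -1, 4, 2, 0], r+c [4, 8, 5, 9, 6, 10, 14] are all distinct, so no two queens attack.

(1,3) (2,6) (3,2) (4,5) (5,1) (6,4) (7,7)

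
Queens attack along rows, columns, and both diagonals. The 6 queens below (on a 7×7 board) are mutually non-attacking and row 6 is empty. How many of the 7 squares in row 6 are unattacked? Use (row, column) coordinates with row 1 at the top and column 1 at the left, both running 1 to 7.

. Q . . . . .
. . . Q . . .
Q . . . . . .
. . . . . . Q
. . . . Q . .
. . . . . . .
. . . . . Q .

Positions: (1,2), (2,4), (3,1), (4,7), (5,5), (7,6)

1

(1,2) attacks row 6 at column 2 and diagonals 7.
(2,4) attacks row 6 at column 4.
(3,1) attacks row 6 at column 1 and diagonals 4.
(4,7) attacks row 6 at column 7 and diagonals 5.
(5,5) attacks row 6 at column 5 and diagonals 4, 6.
(7,6) attacks row 6 at column 6 and diagonals 5, 7.
Attacked columns: {1, 2, 4, 5, 6, 7}. Safe: {3}.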